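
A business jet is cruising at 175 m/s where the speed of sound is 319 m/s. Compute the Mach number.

M = 0.549

M = v/a = 175 / 319 = 0.549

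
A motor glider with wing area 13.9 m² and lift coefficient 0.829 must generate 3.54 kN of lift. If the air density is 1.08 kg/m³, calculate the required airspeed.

L = ½ρv²S·CL ⇒ v = √(2L/(ρ·S·CL))
v = √(2 × 3540 / (1.08 × 13.9 × 0.829)) = √568.9 = 23.9 m/s

v = 23.9 m/s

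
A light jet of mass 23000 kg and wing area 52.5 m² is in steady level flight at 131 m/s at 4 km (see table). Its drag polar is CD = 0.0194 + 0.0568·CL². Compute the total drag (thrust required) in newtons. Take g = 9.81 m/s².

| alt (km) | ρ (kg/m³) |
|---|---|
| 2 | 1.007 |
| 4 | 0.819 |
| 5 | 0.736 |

D = 15000 N

At 4 km, from the table: ρ = 0.819 kg/m³.
Level flight ⇒ L = W = m·g = 23000 × 9.81 = 2.2563×10^5 N.
q = ½ρv² = ½ × 0.819 × 131² = 7027 Pa.
CL = W/(q·S) = 2.2563×10^5 / (7027 × 52.5) = 0.6116.
CD = 0.0194 + 0.0568 × 0.6116² = 0.04064.
D = q·S·CD = 7027 × 52.5 × 0.04064 = 15000 N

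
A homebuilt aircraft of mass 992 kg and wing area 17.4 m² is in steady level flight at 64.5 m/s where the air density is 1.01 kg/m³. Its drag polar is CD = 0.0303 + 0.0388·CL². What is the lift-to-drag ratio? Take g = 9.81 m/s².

L/D = 8.05

Level flight ⇒ L = W = m·g = 992 × 9.81 = 9731.5 N.
Dynamic pressure q = 0.5 × 1.01 × 64.5² = 2101 Pa.
CL = W/(q·S) = 9731.5 / (2101 × 17.4) = 0.2662.
CD = 0.0303 + 0.0388 × 0.2662² = 0.03305.
L/D = CL/CD = 0.2662 / 0.03305 = 8.05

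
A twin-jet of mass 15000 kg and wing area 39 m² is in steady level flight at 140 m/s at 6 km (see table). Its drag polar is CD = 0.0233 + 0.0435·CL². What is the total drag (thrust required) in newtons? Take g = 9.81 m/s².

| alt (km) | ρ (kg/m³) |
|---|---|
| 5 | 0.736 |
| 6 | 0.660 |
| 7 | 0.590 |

At 6 km, from the table: ρ = 0.660 kg/m³.
Weight W = mg = 15000 × 9.81 = 1.4715×10^5 N; in level flight L = W.
Dynamic pressure q = 0.5 × 0.66 × 140² = 6468 Pa.
Required CL = L/(qS) = 1.4715×10^5/(6468·39) = 0.5833.
CD = 0.0233 + 0.0435 × 0.5833² = 0.0381.
D = q·S·CD = 6468 × 39 × 0.0381 = 9611 N

D = 9610 N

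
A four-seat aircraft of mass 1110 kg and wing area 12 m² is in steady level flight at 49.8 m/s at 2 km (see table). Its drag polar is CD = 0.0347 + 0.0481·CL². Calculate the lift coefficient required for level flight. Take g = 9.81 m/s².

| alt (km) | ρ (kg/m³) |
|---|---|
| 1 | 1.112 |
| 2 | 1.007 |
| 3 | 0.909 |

CL = 0.727

At 2 km, from the table: ρ = 1.007 kg/m³.
In steady level flight, lift balances weight: W = mg = 1110 × 9.81 = 10889 N.
q = ½ρv² = ½ × 1.007 × 49.8² = 1249 Pa.
CL = 2W/(ρv²S) = 2×10889/(1.007×49.8²×12) = 0.7267.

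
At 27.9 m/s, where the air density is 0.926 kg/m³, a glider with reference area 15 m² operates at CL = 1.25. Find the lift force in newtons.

L = 6760 N

Dynamic pressure q = ½ρv² = ½ × 0.926 × 27.9² = 360.4 Pa.
L = q·S·CL = 360.4 × 15 × 1.25 = 6760 N ≈ 6.76 kN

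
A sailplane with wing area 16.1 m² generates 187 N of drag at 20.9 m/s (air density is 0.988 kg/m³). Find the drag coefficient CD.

CD = 0.0538

From D = ½ρv²S·CD, rearranging gives CD = 2D/(ρv²S).
CD = 2 × 187 / (0.988 × 20.9² × 16.1) = 0.0538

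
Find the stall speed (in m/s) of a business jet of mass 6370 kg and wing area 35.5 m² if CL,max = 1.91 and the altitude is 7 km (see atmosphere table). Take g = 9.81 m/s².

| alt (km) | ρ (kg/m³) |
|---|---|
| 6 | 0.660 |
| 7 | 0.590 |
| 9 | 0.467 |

At 7 km, from the table: ρ = 0.590 kg/m³.
Weight W = mg = 6370 × 9.81 = 62490 N.
From L = ½ρV²S·CL,max = W: V_stall = √(2W/(ρSCL,max)) = √(2·62490/(0.59·35.5·1.91))
V_stall = √3124 = 55.9 m/s

V_stall = 55.9 m/s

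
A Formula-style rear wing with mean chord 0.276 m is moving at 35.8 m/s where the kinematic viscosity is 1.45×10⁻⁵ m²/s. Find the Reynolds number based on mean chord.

Re = v·c/ν = 35.8 × 0.276 / (1.45×10⁻⁵) = 6.81×10^5

Re = 6.81×10^5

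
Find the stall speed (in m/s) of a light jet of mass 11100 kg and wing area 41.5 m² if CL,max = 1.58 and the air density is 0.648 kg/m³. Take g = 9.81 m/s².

V_stall = 71.6 m/s

Weight W = mg = 11100 × 9.81 = 1.089×10^5 N.
From L = ½ρV²S·CL,max = W: V_stall = √(2W/(ρSCL,max)) = √(2·1.089×10^5/(0.648·41.5·1.58))
V_stall = √5126 = 71.6 m/s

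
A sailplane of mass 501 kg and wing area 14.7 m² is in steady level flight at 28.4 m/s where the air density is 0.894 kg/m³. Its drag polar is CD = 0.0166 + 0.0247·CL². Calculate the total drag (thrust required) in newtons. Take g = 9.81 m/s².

In steady level flight, lift balances weight: W = mg = 501 × 9.81 = 4914.8 N.
Dynamic pressure q = 0.5 × 0.894 × 28.4² = 360.5 Pa.
CL = 2W/(ρv²S) = 2×4914.8/(0.894×28.4²×14.7) = 0.9274.
CD = 0.0166 + 0.0247 × 0.9274² = 0.03784.
D = q·S·CD = 360.5 × 14.7 × 0.03784 = 200.6 N

D = 201 N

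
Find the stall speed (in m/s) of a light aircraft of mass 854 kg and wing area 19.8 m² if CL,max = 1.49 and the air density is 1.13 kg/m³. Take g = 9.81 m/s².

V_stall = 22.4 m/s

Stall occurs when L = W at CL,max. W = mg = 854 × 9.81 = 8378 N.
From L = ½ρV²S·CL,max = W: V_stall = √(2W/(ρSCL,max)) = √(2·8378/(1.13·19.8·1.49))
V_stall = √502.6 = 22.4 m/s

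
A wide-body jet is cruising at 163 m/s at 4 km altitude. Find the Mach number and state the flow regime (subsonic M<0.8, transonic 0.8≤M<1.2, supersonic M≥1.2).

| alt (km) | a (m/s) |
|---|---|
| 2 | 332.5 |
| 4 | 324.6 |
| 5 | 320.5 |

At 4 km, from the table: a = 324.6 m/s.
M = v/a = 163 / 324.6 = 0.502
M = 0.502 → subsonic.

M = 0.502 (subsonic)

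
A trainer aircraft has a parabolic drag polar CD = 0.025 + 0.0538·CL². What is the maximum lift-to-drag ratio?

(L/D)max = 13.6

For CD = CD0 + K·CL², (L/D)max occurs at CL* = √(CD0/K) and equals 1/(2√(K·CD0)).
(L/D)max = 1/(2√(0.0538 × 0.025)) = 1/(2 × 0.03667) = 13.6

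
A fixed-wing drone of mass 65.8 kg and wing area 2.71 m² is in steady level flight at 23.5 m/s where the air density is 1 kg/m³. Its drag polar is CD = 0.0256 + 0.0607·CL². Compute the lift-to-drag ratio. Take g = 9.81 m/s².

Weight W = mg = 65.8 × 9.81 = 645.5 N; in level flight L = W.
q = ½ρv² = ½ × 1 × 23.5² = 276.1 Pa.
CL = 2W/(ρv²S) = 2×645.5/(1×23.5²×2.71) = 0.8626.
CD = 0.0256 + 0.0607 × 0.8626² = 0.07077.
L/D = CL/CD = 0.8626 / 0.07077 = 12.2

L/D = 12.2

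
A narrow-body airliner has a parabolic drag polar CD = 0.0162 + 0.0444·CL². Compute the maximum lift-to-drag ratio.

For CD = CD0 + K·CL², (L/D)max occurs at CL* = √(CD0/K) and equals 1/(2√(K·CD0)).
(L/D)max = 1/(2√(0.0444 × 0.0162)) = 1/(2 × 0.02682) = 18.6

(L/D)max = 18.6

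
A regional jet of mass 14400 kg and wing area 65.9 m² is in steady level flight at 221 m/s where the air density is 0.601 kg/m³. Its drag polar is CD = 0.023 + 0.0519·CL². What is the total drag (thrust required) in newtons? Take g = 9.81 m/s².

D = 23300 N

In steady level flight, lift balances weight: W = mg = 14400 × 9.81 = 1.4126×10^5 N.
Dynamic pressure q = 0.5 × 0.601 × 221² = 14680 Pa.
Required CL = L/(qS) = 1.4126×10^5/(14680·65.9) = 0.1461.
CD = 0.023 + 0.0519 × 0.1461² = 0.02411.
D = q·S·CD = 14680 × 65.9 × 0.02411 = 23320 N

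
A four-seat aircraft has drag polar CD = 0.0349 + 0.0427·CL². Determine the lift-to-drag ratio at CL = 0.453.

CD = 0.0349 + 0.0427 × 0.453² = 0.04366
L/D = CL/CD = 0.453 / 0.04366 = 10.4

L/D = 10.4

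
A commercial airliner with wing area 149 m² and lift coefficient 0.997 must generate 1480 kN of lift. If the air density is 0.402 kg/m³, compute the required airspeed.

v = 223 m/s

L = ½ρv²S·CL ⇒ v = √(2L/(ρ·S·CL))
v = √(2 × 1.48×10^6 / (0.402 × 149 × 0.997)) = √49570 = 223 m/s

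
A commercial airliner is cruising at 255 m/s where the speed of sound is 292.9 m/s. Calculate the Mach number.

M = v/a = 255 / 292.9 = 0.871

M = 0.871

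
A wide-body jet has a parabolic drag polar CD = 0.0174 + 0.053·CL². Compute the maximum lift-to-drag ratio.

For CD = CD0 + K·CL², (L/D)max occurs at CL* = √(CD0/K) and equals 1/(2√(K·CD0)).
(L/D)max = 1/(2√(0.053 × 0.0174)) = 1/(2 × 0.03037) = 16.5

(L/D)max = 16.5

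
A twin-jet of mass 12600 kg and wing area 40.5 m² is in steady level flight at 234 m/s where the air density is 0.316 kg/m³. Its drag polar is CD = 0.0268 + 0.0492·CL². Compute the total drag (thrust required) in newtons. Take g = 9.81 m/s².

D = 11500 N

In steady level flight, lift balances weight: W = mg = 12600 × 9.81 = 1.2361×10^5 N.
q = ½ρv² = ½ × 0.316 × 234² = 8651 Pa.
Required CL = L/(qS) = 1.2361×10^5/(8651·40.5) = 0.3528.
CD = 0.0268 + 0.0492 × 0.3528² = 0.03292.
D = q·S·CD = 8651 × 40.5 × 0.03292 = 11540 N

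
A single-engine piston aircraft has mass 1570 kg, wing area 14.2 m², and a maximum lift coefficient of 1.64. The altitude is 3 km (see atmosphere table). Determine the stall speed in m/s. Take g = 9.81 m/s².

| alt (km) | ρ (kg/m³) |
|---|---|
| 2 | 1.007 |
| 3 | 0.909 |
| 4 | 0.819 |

At 3 km, from the table: ρ = 0.909 kg/m³.
At stall, lift equals weight: L = W = m·g = 1570 × 9.81 = 15400 N.
From L = ½ρV²S·CL,max = W: V_stall = √(2W/(ρSCL,max)) = √(2·15400/(0.909·14.2·1.64))
V_stall = √1455 = 38.1 m/s

V_stall = 38.1 m/s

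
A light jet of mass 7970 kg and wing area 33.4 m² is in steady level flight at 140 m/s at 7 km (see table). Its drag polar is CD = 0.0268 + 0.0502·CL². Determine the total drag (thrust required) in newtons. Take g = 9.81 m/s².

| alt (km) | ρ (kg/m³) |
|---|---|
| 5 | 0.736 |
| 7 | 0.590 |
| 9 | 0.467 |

At 7 km, from the table: ρ = 0.590 kg/m³.
Level flight ⇒ L = W = m·g = 7970 × 9.81 = 78186 N.
Dynamic pressure q = 0.5 × 0.59 × 140² = 5782 Pa.
CL = 2W/(ρv²S) = 2×78186/(0.59×140²×33.4) = 0.4049.
CD = 0.0268 + 0.0502 × 0.4049² = 0.03503.
D = q·S·CD = 5782 × 33.4 × 0.03503 = 6765 N

D = 6760 N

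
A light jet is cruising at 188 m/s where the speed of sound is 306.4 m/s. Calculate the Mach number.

M = v/a = 188 / 306.4 = 0.614

M = 0.614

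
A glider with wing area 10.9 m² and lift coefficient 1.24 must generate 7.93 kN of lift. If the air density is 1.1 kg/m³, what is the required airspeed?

L = ½ρv²S·CL ⇒ v = √(2L/(ρ·S·CL))
v = √(2 × 7930 / (1.1 × 10.9 × 1.24)) = √1067 = 32.7 m/s

v = 32.7 m/s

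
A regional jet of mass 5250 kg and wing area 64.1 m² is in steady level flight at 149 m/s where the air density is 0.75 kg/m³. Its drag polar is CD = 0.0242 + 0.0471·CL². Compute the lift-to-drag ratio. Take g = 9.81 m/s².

Weight W = mg = 5250 × 9.81 = 51502 N; in level flight L = W.
q = ½ρv² = ½ × 0.75 × 149² = 8325 Pa.
Required CL = L/(qS) = 51502/(8325·64.1) = 0.09651.
CD = 0.0242 + 0.0471 × 0.09651² = 0.02464.
L/D = CL/CD = 0.09651 / 0.02464 = 3.92

L/D = 3.92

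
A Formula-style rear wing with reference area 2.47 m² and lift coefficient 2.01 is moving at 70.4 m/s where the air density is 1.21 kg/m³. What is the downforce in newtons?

L = 14900 N

Dynamic pressure q = ½ρv² = ½ × 1.21 × 70.4² = 2998 Pa.
L = q·S·CL = 2998 × 2.47 × 2.01 = 14900 N ≈ 14.9 kN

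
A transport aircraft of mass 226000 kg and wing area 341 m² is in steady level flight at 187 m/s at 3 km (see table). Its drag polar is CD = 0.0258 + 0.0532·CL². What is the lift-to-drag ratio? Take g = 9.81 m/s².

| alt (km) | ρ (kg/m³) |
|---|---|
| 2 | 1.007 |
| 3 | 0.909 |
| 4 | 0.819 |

L/D = 11.8

At 3 km, from the table: ρ = 0.909 kg/m³.
Level flight ⇒ L = W = m·g = 226000 × 9.81 = 2.2171×10^6 N.
q = ½ρv² = ½ × 0.909 × 187² = 15890 Pa.
CL = W/(q·S) = 2.2171×10^6 / (15890 × 341) = 0.4091.
CD = 0.0258 + 0.0532 × 0.4091² = 0.0347.
L/D = CL/CD = 0.4091 / 0.0347 = 11.8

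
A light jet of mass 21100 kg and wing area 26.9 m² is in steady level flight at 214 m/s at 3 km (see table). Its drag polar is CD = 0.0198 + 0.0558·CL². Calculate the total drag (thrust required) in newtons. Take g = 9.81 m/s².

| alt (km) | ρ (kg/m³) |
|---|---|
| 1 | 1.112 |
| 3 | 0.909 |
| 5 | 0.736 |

At 3 km, from the table: ρ = 0.909 kg/m³.
In steady level flight, lift balances weight: W = mg = 21100 × 9.81 = 2.0699×10^5 N.
q = ½ρv² = ½ × 0.909 × 214² = 20810 Pa.
CL = W/(q·S) = 2.0699×10^5 / (20810 × 26.9) = 0.3697.
CD = 0.0198 + 0.0558 × 0.3697² = 0.02743.
D = q·S·CD = 20810 × 26.9 × 0.02743 = 15360 N

D = 15400 N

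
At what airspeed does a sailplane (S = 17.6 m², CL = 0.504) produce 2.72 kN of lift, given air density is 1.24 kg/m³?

L = ½ρv²S·CL ⇒ v = √(2L/(ρ·S·CL))
v = √(2 × 2720 / (1.24 × 17.6 × 0.504)) = √494.6 = 22.2 m/s

v = 22.2 m/s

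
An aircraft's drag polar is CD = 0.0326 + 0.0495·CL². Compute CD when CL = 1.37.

CD = 0.126

CD = 0.0326 + 0.0495 × 1.37² = 0.0326 + 0.09291 = 0.126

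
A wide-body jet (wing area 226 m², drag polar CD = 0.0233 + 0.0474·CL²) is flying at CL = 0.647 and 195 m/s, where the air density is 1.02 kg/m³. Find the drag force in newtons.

CD = 0.0233 + 0.0474 × 0.647² = 0.04314
D = ½ρv²S·CD = ½ × 1.02 × 195² × 226 × 0.04314 = 1.89×10^5 N

D = 1.89×10^5 N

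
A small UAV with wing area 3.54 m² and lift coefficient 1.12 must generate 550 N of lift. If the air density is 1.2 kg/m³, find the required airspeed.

v = 15.2 m/s

L = ½ρv²S·CL ⇒ v = √(2L/(ρ·S·CL))
v = √(2 × 550 / (1.2 × 3.54 × 1.12)) = √231.2 = 15.2 m/s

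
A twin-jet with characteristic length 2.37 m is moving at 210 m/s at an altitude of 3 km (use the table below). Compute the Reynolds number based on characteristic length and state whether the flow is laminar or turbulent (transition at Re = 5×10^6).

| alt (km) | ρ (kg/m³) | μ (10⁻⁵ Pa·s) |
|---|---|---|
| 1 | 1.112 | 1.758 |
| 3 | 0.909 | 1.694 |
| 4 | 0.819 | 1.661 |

Re = 2.67×10^7 (turbulent)

At 3 km, from the table: ρ = 0.909 kg/m³, μ = 1.694×10⁻⁵ Pa·s.
Re = ρ·v·c/μ = 0.909 × 210 × 2.37 / (1.694×10⁻⁵) = 2.67×10^7
Since 2.67×10^7 > 5×10^6, the flow is turbulent.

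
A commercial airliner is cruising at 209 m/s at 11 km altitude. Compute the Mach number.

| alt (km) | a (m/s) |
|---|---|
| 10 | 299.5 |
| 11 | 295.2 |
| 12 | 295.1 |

At 11 km, from the table: a = 295.2 m/s.
M = v/a = 209 / 295.2 = 0.708

M = 0.708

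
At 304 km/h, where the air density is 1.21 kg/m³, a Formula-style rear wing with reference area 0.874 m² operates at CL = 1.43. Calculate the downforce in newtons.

Convert speed: v = 304 km/h ÷ 3.6 = 84.44 m/s.
Dynamic pressure q = ½ρv² = ½ × 1.21 × 84.44² = 4314 Pa.
L = q·S·CL = 4314 × 0.874 × 1.43 = 5390 N ≈ 5.39 kN

L = 5390 N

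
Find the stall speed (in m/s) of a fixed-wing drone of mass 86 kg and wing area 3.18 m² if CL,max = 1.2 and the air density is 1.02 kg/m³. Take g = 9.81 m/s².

V_stall = 20.8 m/s

Weight W = mg = 86 × 9.81 = 843.7 N.
V_stall = √(2W/(ρ·S·CL,max)) = √(2 × 843.7 / (1.02 × 3.18 × 1.2))
V_stall = √433.5 = 20.8 m/s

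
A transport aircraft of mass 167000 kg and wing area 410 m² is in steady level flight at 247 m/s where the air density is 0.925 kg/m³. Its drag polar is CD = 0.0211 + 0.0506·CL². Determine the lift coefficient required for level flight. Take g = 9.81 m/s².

CL = 0.142

In steady level flight, lift balances weight: W = mg = 167000 × 9.81 = 1.6383×10^6 N.
Dynamic pressure q = 0.5 × 0.925 × 247² = 28220 Pa.
CL = W/(q·S) = 1.6383×10^6 / (28220 × 410) = 0.1416.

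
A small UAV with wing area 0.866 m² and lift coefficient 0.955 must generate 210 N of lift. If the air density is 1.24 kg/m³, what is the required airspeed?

L = ½ρv²S·CL ⇒ v = √(2L/(ρ·S·CL))
v = √(2 × 210 / (1.24 × 0.866 × 0.955)) = √409.5 = 20.2 m/s

v = 20.2 m/s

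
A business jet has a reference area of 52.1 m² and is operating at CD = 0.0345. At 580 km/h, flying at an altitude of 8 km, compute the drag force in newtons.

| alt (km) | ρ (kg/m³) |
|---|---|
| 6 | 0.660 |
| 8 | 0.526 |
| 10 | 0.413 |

At 8 km, from the table: ρ = 0.526 kg/m³.
Convert speed: v = 580 km/h ÷ 3.6 = 161.1 m/s.
D = ½ρv²S·CD = ½ × 0.526 × 161.1² × 52.1 × 0.0345 = 12300 N ≈ 12.3 kN

D = 12300 N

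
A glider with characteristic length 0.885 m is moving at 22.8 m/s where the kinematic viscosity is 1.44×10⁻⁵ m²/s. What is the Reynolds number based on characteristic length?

Re = 1.4×10^6

Re = v·c/ν = 22.8 × 0.885 / (1.44×10⁻⁵) = 1.4×10^6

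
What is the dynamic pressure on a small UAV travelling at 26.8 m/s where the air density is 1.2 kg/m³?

q = ½ρv² = ½ × 1.2 × 26.8² = 431 Pa

q = 431 Pa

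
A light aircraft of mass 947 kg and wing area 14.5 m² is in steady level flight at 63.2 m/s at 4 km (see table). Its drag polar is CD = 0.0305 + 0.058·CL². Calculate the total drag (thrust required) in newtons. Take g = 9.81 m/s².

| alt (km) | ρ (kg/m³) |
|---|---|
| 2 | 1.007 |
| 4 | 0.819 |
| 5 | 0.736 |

At 4 km, from the table: ρ = 0.819 kg/m³.
In steady level flight, lift balances weight: W = mg = 947 × 9.81 = 9290.1 N.
q = ½ρv² = ½ × 0.819 × 63.2² = 1636 Pa.
CL = W/(q·S) = 9290.1 / (1636 × 14.5) = 0.3917.
CD = 0.0305 + 0.058 × 0.3917² = 0.0394.
D = q·S·CD = 1636 × 14.5 × 0.0394 = 934.4 N

D = 934 N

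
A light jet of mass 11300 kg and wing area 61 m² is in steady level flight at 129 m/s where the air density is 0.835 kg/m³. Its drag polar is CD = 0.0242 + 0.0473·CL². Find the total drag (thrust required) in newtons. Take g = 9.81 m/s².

D = 11600 N

Level flight ⇒ L = W = m·g = 11300 × 9.81 = 1.1085×10^5 N.
Dynamic pressure q = 0.5 × 0.835 × 129² = 6948 Pa.
Required CL = L/(qS) = 1.1085×10^5/(6948·61) = 0.2616.
CD = 0.0242 + 0.0473 × 0.2616² = 0.02744.
D = q·S·CD = 6948 × 61 × 0.02744 = 11630 N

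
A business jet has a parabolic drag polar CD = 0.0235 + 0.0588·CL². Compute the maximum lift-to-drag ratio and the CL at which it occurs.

(L/D)max = 13.5, at CL = 0.632

For CD = CD0 + K·CL², (L/D)max occurs at CL* = √(CD0/K) and equals 1/(2√(K·CD0)).
(L/D)max = 1/(2√(0.0588 × 0.0235)) = 1/(2 × 0.03717) = 13.5
CL* = √(0.0235/0.0588) = 0.632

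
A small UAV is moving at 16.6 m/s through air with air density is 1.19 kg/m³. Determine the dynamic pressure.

q = ½ρv² = ½ × 1.19 × 16.6² = 164 Pa

q = 164 Pa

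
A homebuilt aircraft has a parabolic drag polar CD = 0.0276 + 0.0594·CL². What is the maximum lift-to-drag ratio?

(L/D)max = 12.3

For CD = CD0 + K·CL², (L/D)max occurs at CL* = √(CD0/K) and equals 1/(2√(K·CD0)).
(L/D)max = 1/(2√(0.0594 × 0.0276)) = 1/(2 × 0.04049) = 12.3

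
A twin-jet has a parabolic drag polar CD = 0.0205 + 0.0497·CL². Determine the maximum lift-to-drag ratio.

For CD = CD0 + K·CL², (L/D)max occurs at CL* = √(CD0/K) and equals 1/(2√(K·CD0)).
(L/D)max = 1/(2√(0.0497 × 0.0205)) = 1/(2 × 0.03192) = 15.7

(L/D)max = 15.7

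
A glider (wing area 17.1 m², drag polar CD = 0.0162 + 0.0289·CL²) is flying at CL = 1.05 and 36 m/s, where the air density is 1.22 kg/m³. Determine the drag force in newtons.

CD = 0.0162 + 0.0289 × 1.05² = 0.04806
D = ½ρv²S·CD = ½ × 1.22 × 36² × 17.1 × 0.04806 = 650 N

D = 650 N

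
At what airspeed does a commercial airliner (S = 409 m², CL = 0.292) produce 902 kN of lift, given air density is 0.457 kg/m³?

v = 182 m/s

L = ½ρv²S·CL ⇒ v = √(2L/(ρ·S·CL))
v = √(2 × 9.02×10^5 / (0.457 × 409 × 0.292)) = √33050 = 182 m/s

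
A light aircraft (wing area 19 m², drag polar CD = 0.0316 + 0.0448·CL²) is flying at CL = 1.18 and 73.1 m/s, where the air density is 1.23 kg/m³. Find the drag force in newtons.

CD = 0.0316 + 0.0448 × 1.18² = 0.09398
D = ½ρv²S·CD = ½ × 1.23 × 73.1² × 19 × 0.09398 = 5870 N

D = 5870 N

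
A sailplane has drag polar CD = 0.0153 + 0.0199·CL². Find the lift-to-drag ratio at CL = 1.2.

L/D = 27.3

CD = 0.0153 + 0.0199 × 1.2² = 0.04396
L/D = CL/CD = 1.2 / 0.04396 = 27.3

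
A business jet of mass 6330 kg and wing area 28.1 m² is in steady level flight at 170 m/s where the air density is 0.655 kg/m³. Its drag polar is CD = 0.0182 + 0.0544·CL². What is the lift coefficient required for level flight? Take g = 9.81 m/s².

Level flight ⇒ L = W = m·g = 6330 × 9.81 = 62097 N.
Dynamic pressure q = 0.5 × 0.655 × 170² = 9465 Pa.
CL = 2W/(ρv²S) = 2×62097/(0.655×170²×28.1) = 0.2335.

CL = 0.233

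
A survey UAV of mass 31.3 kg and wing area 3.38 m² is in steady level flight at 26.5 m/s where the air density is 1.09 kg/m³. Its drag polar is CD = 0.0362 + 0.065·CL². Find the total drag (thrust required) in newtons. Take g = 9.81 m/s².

In steady level flight, lift balances weight: W = mg = 31.3 × 9.81 = 307.05 N.
Dynamic pressure q = 0.5 × 1.09 × 26.5² = 382.7 Pa.
CL = W/(q·S) = 307.05 / (382.7 × 3.38) = 0.2374.
CD = 0.0362 + 0.065 × 0.2374² = 0.03986.
D = q·S·CD = 382.7 × 3.38 × 0.03986 = 51.57 N

D = 51.6 N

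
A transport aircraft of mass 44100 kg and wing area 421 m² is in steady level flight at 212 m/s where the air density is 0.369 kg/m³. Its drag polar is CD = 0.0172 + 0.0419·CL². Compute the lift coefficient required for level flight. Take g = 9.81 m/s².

CL = 0.124

Weight W = mg = 44100 × 9.81 = 4.3262×10^5 N; in level flight L = W.
q = ½ρv² = ½ × 0.369 × 212² = 8292 Pa.
CL = 2W/(ρv²S) = 2×4.3262×10^5/(0.369×212²×421) = 0.1239.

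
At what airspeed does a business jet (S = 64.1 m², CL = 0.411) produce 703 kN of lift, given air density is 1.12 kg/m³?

L = ½ρv²S·CL ⇒ v = √(2L/(ρ·S·CL))
v = √(2 × 7.03×10^5 / (1.12 × 64.1 × 0.411)) = √47650 = 218 m/s

v = 218 m/s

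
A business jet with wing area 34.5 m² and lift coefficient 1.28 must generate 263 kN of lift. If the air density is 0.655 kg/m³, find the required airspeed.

v = 135 m/s

L = ½ρv²S·CL ⇒ v = √(2L/(ρ·S·CL))
v = √(2 × 2.63×10^5 / (0.655 × 34.5 × 1.28)) = √18190 = 135 m/s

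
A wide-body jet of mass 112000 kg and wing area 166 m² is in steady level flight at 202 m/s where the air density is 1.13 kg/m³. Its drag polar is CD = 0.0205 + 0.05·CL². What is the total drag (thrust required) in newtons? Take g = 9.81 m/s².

In steady level flight, lift balances weight: W = mg = 112000 × 9.81 = 1.0987×10^6 N.
Dynamic pressure q = 0.5 × 1.13 × 202² = 23050 Pa.
Required CL = L/(qS) = 1.0987×10^6/(23050·166) = 0.2871.
CD = 0.0205 + 0.05 × 0.2871² = 0.02462.
D = q·S·CD = 23050 × 166 × 0.02462 = 94230 N

D = 94200 N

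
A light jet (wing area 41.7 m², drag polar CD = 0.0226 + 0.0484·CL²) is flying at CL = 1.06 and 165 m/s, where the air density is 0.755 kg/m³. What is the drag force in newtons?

CD = 0.0226 + 0.0484 × 1.06² = 0.07698
D = ½ρv²S·CD = ½ × 0.755 × 165² × 41.7 × 0.07698 = 33000 N

D = 33000 N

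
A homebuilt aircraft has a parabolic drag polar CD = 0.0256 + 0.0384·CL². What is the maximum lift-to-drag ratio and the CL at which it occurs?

(L/D)max = 15.9, at CL = 0.816

For CD = CD0 + K·CL², (L/D)max occurs at CL* = √(CD0/K) and equals 1/(2√(K·CD0)).
(L/D)max = 1/(2√(0.0384 × 0.0256)) = 1/(2 × 0.03135) = 15.9
CL* = √(0.0256/0.0384) = 0.816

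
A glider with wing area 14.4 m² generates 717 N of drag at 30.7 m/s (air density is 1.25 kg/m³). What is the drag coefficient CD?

From D = ½ρv²S·CD, rearranging gives CD = 2D/(ρv²S).
CD = 2 × 717 / (1.25 × 30.7² × 14.4) = 0.0845

CD = 0.0845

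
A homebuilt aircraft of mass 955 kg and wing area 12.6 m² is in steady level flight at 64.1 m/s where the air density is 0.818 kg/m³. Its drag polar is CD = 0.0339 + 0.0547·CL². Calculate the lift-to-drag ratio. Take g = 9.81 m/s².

L/D = 9.92

Level flight ⇒ L = W = m·g = 955 × 9.81 = 9368.6 N.
q = ½ρv² = ½ × 0.818 × 64.1² = 1681 Pa.
Required CL = L/(qS) = 9368.6/(1681·12.6) = 0.4424.
CD = 0.0339 + 0.0547 × 0.4424² = 0.04461.
L/D = CL/CD = 0.4424 / 0.04461 = 9.92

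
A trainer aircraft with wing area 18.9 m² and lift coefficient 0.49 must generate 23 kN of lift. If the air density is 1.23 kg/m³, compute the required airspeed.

L = ½ρv²S·CL ⇒ v = √(2L/(ρ·S·CL))
v = √(2 × 23000 / (1.23 × 18.9 × 0.49)) = √4038 = 63.5 m/s

v = 63.5 m/s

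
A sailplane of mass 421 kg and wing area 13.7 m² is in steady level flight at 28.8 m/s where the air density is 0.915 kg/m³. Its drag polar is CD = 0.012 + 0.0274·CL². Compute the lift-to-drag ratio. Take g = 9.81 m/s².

Weight W = mg = 421 × 9.81 = 4130 N; in level flight L = W.
Dynamic pressure q = 0.5 × 0.915 × 28.8² = 379.5 Pa.
Required CL = L/(qS) = 4130/(379.5·13.7) = 0.7944.
CD = 0.012 + 0.0274 × 0.7944² = 0.02929.
L/D = CL/CD = 0.7944 / 0.02929 = 27.1

L/D = 27.1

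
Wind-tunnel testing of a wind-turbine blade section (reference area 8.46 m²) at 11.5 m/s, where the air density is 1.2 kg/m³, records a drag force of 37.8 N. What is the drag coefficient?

CD = 0.0563

From D = ½ρv²S·CD, rearranging gives CD = 2D/(ρv²S).
CD = 2 × 37.8 / (1.2 × 11.5² × 8.46) = 0.0563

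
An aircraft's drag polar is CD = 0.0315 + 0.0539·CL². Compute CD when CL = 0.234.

CD = 0.0315 + 0.0539 × 0.234² = 0.0315 + 0.002951 = 0.0345

CD = 0.0345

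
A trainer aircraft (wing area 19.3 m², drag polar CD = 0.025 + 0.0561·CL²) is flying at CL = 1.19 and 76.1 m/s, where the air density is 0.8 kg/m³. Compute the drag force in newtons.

D = 4670 N

CD = 0.025 + 0.0561 × 1.19² = 0.1044
D = ½ρv²S·CD = ½ × 0.8 × 76.1² × 19.3 × 0.1044 = 4670 N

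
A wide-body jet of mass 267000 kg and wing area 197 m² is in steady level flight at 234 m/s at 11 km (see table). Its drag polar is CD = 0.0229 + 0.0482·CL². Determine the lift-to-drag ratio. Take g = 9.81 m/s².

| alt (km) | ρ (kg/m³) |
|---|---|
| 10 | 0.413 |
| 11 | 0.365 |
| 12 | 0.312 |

At 11 km, from the table: ρ = 0.365 kg/m³.
Level flight ⇒ L = W = m·g = 267000 × 9.81 = 2.6193×10^6 N.
q = ½ρv² = ½ × 0.365 × 234² = 9993 Pa.
CL = 2W/(ρv²S) = 2×2.6193×10^6/(0.365×234²×197) = 1.331.
CD = 0.0229 + 0.0482 × 1.331² = 0.1082.
L/D = CL/CD = 1.331 / 0.1082 = 12.3

L/D = 12.3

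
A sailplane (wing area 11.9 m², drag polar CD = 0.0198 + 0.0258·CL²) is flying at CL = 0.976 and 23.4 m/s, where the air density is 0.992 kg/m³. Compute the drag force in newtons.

CD = 0.0198 + 0.0258 × 0.976² = 0.04438
D = ½ρv²S·CD = ½ × 0.992 × 23.4² × 11.9 × 0.04438 = 143 N

D = 143 N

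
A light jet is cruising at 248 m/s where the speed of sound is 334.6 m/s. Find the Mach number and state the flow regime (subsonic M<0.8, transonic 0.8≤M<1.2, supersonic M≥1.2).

M = 0.741 (subsonic)

M = v/a = 248 / 334.6 = 0.741
M = 0.741 → subsonic.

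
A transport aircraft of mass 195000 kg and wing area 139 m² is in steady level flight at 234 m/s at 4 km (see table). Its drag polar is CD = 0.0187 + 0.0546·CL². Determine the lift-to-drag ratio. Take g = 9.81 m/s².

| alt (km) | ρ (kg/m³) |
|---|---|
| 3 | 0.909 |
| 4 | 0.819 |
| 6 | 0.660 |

At 4 km, from the table: ρ = 0.819 kg/m³.
In steady level flight, lift balances weight: W = mg = 195000 × 9.81 = 1.913×10^6 N.
q = ½ρv² = ½ × 0.819 × 234² = 22420 Pa.
CL = W/(q·S) = 1.913×10^6 / (22420 × 139) = 0.6138.
CD = 0.0187 + 0.0546 × 0.6138² = 0.03927.
L/D = CL/CD = 0.6138 / 0.03927 = 15.6

L/D = 15.6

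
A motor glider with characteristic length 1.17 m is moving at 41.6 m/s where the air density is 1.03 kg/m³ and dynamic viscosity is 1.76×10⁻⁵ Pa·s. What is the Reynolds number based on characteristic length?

Re = ρ·v·c/μ = 1.03 × 41.6 × 1.17 / (1.76×10⁻⁵) = 2.85×10^6

Re = 2.85×10^6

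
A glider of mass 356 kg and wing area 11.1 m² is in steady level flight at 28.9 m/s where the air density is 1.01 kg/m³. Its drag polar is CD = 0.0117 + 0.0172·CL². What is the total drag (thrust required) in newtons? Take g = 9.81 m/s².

In steady level flight, lift balances weight: W = mg = 356 × 9.81 = 3492.4 N.
Dynamic pressure q = 0.5 × 1.01 × 28.9² = 421.8 Pa.
CL = W/(q·S) = 3492.4 / (421.8 × 11.1) = 0.7459.
CD = 0.0117 + 0.0172 × 0.7459² = 0.02127.
D = q·S·CD = 421.8 × 11.1 × 0.02127 = 99.58 N

D = 99.6 N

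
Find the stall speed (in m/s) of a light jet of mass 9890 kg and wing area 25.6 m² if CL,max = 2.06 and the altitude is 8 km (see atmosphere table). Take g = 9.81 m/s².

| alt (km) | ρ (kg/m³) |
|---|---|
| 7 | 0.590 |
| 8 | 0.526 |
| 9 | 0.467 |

At 8 km, from the table: ρ = 0.526 kg/m³.
Stall occurs when L = W at CL,max. W = mg = 9890 × 9.81 = 97020 N.
From L = ½ρV²S·CL,max = W: V_stall = √(2W/(ρSCL,max)) = √(2·97020/(0.526·25.6·2.06))
V_stall = √6995 = 83.6 m/s

V_stall = 83.6 m/s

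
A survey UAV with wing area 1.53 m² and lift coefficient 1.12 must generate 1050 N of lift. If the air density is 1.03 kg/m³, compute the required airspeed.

v = 34.5 m/s

L = ½ρv²S·CL ⇒ v = √(2L/(ρ·S·CL))
v = √(2 × 1050 / (1.03 × 1.53 × 1.12)) = √1190 = 34.5 m/s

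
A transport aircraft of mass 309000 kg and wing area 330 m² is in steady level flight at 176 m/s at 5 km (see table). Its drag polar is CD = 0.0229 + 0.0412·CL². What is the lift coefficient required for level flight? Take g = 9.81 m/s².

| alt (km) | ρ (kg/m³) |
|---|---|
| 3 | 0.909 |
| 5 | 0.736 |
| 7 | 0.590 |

CL = 0.806

At 5 km, from the table: ρ = 0.736 kg/m³.
Level flight ⇒ L = W = m·g = 309000 × 9.81 = 3.0313×10^6 N.
Dynamic pressure q = 0.5 × 0.736 × 176² = 11400 Pa.
Required CL = L/(qS) = 3.0313×10^6/(11400·330) = 0.8058.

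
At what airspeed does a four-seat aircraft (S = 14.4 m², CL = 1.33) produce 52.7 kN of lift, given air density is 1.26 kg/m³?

L = ½ρv²S·CL ⇒ v = √(2L/(ρ·S·CL))
v = √(2 × 52700 / (1.26 × 14.4 × 1.33)) = √4368 = 66.1 m/s

v = 66.1 m/s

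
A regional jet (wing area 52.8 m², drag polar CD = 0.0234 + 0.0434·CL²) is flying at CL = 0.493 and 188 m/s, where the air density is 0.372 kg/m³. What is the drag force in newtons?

D = 11800 N

CD = 0.0234 + 0.0434 × 0.493² = 0.03395
D = ½ρv²S·CD = ½ × 0.372 × 188² × 52.8 × 0.03395 = 11800 N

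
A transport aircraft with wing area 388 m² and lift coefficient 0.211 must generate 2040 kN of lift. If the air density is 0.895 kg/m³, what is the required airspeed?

v = 236 m/s

L = ½ρv²S·CL ⇒ v = √(2L/(ρ·S·CL))
v = √(2 × 2.04×10^6 / (0.895 × 388 × 0.211)) = √55680 = 236 m/s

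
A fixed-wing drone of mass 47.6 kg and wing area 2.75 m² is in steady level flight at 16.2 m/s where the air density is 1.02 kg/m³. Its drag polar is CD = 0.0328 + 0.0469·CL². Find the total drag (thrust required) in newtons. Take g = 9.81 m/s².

In steady level flight, lift balances weight: W = mg = 47.6 × 9.81 = 466.96 N.
Dynamic pressure q = 0.5 × 1.02 × 16.2² = 133.8 Pa.
CL = 2W/(ρv²S) = 2×466.96/(1.02×16.2²×2.75) = 1.269.
CD = 0.0328 + 0.0469 × 1.269² = 0.1083.
D = q·S·CD = 133.8 × 2.75 × 0.1083 = 39.86 N

D = 39.9 N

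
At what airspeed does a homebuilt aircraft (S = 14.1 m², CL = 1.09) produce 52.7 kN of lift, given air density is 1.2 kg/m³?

L = ½ρv²S·CL ⇒ v = √(2L/(ρ·S·CL))
v = √(2 × 52700 / (1.2 × 14.1 × 1.09)) = √5715 = 75.6 m/s

v = 75.6 m/s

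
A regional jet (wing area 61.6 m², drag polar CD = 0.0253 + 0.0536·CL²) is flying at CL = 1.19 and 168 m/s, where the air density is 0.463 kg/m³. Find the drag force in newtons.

D = 40700 N

CD = 0.0253 + 0.0536 × 1.19² = 0.1012
D = ½ρv²S·CD = ½ × 0.463 × 168² × 61.6 × 0.1012 = 40700 N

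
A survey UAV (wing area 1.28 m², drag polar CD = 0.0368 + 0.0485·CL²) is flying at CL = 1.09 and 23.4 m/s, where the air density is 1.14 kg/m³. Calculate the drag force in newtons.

D = 37.7 N

CD = 0.0368 + 0.0485 × 1.09² = 0.09442
D = ½ρv²S·CD = ½ × 1.14 × 23.4² × 1.28 × 0.09442 = 37.7 N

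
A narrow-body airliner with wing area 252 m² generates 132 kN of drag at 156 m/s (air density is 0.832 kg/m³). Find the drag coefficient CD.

CD = 0.0517

From D = ½ρv²S·CD, rearranging gives CD = 2D/(ρv²S).
CD = 2 × 1.32×10^5 / (0.832 × 156² × 252) = 0.0517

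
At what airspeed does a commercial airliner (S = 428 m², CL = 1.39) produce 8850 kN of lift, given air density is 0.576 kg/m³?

v = 227 m/s

L = ½ρv²S·CL ⇒ v = √(2L/(ρ·S·CL))
v = √(2 × 8.85×10^6 / (0.576 × 428 × 1.39)) = √51650 = 227 m/s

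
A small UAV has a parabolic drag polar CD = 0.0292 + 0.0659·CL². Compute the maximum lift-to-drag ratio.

For CD = CD0 + K·CL², (L/D)max occurs at CL* = √(CD0/K) and equals 1/(2√(K·CD0)).
(L/D)max = 1/(2√(0.0659 × 0.0292)) = 1/(2 × 0.04387) = 11.4

(L/D)max = 11.4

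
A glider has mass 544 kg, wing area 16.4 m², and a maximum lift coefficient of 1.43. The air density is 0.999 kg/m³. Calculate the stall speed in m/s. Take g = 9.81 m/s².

At stall, lift equals weight: L = W = m·g = 544 × 9.81 = 5337 N.
V_stall = √(2W/(ρ·S·CL,max)) = √(2 × 5337 / (0.999 × 16.4 × 1.43))
V_stall = √455.6 = 21.3 m/s

V_stall = 21.3 m/s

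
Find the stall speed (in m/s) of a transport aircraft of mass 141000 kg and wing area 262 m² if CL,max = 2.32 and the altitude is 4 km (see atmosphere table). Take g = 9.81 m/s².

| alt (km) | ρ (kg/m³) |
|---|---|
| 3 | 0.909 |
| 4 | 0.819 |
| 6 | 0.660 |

At 4 km, from the table: ρ = 0.819 kg/m³.
Weight W = mg = 141000 × 9.81 = 1.383×10^6 N.
V_stall = √(2W/(ρ·S·CL,max)) = √(2 × 1.383×10^6 / (0.819 × 262 × 2.32))
V_stall = √5557 = 74.5 m/s

V_stall = 74.5 m/s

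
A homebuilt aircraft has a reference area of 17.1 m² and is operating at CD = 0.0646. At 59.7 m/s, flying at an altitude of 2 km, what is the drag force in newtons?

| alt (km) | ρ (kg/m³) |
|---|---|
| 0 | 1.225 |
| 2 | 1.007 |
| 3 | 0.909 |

D = 1980 N

At 2 km, from the table: ρ = 1.007 kg/m³.
D = ½ρv²S·CD = ½ × 1.007 × 59.7² × 17.1 × 0.0646 = 1980 N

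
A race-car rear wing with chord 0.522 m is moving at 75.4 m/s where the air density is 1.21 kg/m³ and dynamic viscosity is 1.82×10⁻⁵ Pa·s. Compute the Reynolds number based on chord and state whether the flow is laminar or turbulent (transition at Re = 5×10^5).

Re = ρ·v·c/μ = 1.21 × 75.4 × 0.522 / (1.82×10⁻⁵) = 2.62×10^6
Since 2.62×10^6 > 5×10^5, the flow is turbulent.

Re = 2.62×10^6 (turbulent)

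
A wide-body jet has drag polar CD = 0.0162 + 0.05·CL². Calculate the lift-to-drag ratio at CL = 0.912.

CD = 0.0162 + 0.05 × 0.912² = 0.05779
L/D = CL/CD = 0.912 / 0.05779 = 15.8

L/D = 15.8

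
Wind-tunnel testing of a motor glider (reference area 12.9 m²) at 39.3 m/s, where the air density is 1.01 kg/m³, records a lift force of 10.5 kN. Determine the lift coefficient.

From L = ½ρv²S·CL, rearranging gives CL = 2L/(ρv²S).
CL = 2 × 10500 / (1.01 × 39.3² × 12.9) = 1.04

CL = 1.04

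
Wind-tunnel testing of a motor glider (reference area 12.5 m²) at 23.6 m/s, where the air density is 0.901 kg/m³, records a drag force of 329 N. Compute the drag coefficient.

From D = ½ρv²S·CD, rearranging gives CD = 2D/(ρv²S).
CD = 2 × 329 / (0.901 × 23.6² × 12.5) = 0.105

CD = 0.105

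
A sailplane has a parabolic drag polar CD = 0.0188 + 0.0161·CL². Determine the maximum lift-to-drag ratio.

(L/D)max = 28.7

For CD = CD0 + K·CL², (L/D)max occurs at CL* = √(CD0/K) and equals 1/(2√(K·CD0)).
(L/D)max = 1/(2√(0.0161 × 0.0188)) = 1/(2 × 0.0174) = 28.7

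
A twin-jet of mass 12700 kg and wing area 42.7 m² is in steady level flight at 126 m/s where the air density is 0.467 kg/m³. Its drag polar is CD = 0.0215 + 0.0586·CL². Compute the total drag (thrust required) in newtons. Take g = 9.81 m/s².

Level flight ⇒ L = W = m·g = 12700 × 9.81 = 1.2459×10^5 N.
Dynamic pressure q = 0.5 × 0.467 × 126² = 3707 Pa.
CL = W/(q·S) = 1.2459×10^5 / (3707 × 42.7) = 0.7871.
CD = 0.0215 + 0.0586 × 0.7871² = 0.0578.
D = q·S·CD = 3707 × 42.7 × 0.0578 = 9150 N

D = 9150 N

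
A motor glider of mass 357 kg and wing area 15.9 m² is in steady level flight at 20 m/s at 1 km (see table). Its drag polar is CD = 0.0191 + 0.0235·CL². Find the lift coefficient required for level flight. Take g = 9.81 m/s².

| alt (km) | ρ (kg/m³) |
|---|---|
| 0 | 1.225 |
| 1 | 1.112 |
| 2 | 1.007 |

CL = 0.99

At 1 km, from the table: ρ = 1.112 kg/m³.
Level flight ⇒ L = W = m·g = 357 × 9.81 = 3502.2 N.
Dynamic pressure q = 0.5 × 1.112 × 20² = 222.4 Pa.
Required CL = L/(qS) = 3502.2/(222.4·15.9) = 0.9904.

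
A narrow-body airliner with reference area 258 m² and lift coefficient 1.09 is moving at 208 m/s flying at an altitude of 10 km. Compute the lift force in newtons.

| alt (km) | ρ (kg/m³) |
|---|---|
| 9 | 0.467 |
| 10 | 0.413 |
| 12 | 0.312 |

L = 2.51×10^6 N

At 10 km, from the table: ρ = 0.413 kg/m³.
L = ½ρv²S·CL = ½ × 0.413 × 208² × 258 × 1.09 = 2.51×10^6 N ≈ 2510 kN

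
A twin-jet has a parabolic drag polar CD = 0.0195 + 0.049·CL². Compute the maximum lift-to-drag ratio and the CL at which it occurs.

For CD = CD0 + K·CL², (L/D)max occurs at CL* = √(CD0/K) and equals 1/(2√(K·CD0)).
(L/D)max = 1/(2√(0.049 × 0.0195)) = 1/(2 × 0.03091) = 16.2
CL* = √(0.0195/0.049) = 0.631

(L/D)max = 16.2, at CL = 0.631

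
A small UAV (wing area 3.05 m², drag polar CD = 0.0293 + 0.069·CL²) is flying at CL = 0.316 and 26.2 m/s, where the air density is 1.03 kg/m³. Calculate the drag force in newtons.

D = 39 N

CD = 0.0293 + 0.069 × 0.316² = 0.03619
D = ½ρv²S·CD = ½ × 1.03 × 26.2² × 3.05 × 0.03619 = 39 N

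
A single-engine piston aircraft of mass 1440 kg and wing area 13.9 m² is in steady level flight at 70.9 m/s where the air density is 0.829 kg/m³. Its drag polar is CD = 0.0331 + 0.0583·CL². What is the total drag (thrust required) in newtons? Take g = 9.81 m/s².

Level flight ⇒ L = W = m·g = 1440 × 9.81 = 14126 N.
Dynamic pressure q = 0.5 × 0.829 × 70.9² = 2084 Pa.
CL = W/(q·S) = 14126 / (2084 × 13.9) = 0.4878.
CD = 0.0331 + 0.0583 × 0.4878² = 0.04697.
D = q·S·CD = 2084 × 13.9 × 0.04697 = 1360 N

D = 1360 N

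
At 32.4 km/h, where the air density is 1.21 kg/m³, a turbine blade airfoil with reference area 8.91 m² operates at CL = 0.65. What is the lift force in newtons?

Convert speed: v = 32.4 km/h ÷ 3.6 = 9 m/s.
Dynamic pressure q = ½ρv² = ½ × 1.21 × 9² = 49 Pa.
L = q·S·CL = 49 × 8.91 × 0.65 = 284 N

L = 284 N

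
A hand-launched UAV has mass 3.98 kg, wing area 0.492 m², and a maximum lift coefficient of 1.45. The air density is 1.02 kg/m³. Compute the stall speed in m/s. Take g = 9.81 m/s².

Stall occurs when L = W at CL,max. W = mg = 3.98 × 9.81 = 39.04 N.
V_stall = √(2W/(ρ·S·CL,max)) = √(2 × 39.04 / (1.02 × 0.492 × 1.45))
V_stall = √107.3 = 10.4 m/s

V_stall = 10.4 m/s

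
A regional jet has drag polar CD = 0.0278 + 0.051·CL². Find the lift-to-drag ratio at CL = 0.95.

CD = 0.0278 + 0.051 × 0.95² = 0.07383
L/D = CL/CD = 0.95 / 0.07383 = 12.9

L/D = 12.9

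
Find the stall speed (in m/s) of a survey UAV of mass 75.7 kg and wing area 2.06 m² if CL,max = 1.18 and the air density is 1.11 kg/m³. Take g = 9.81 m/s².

Weight W = mg = 75.7 × 9.81 = 742.6 N.
From L = ½ρV²S·CL,max = W: V_stall = √(2W/(ρSCL,max)) = √(2·742.6/(1.11·2.06·1.18))
V_stall = √550.5 = 23.5 m/s

V_stall = 23.5 m/s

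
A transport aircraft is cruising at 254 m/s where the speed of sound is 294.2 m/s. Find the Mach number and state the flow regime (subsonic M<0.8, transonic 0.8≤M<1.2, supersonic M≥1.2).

M = 0.863 (transonic)

M = v/a = 254 / 294.2 = 0.863
M = 0.863 → transonic.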